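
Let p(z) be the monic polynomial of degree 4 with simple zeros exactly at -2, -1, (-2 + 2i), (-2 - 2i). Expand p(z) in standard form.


The polynomial is p(z) = ∏_{α ∈ S} (z − α), where S = {-2, -1, (-2 + 2i), (-2 - 2i)}.
Expanding the product yields: p(z) = z^4 + 7·z^3 + 22·z^2 + 32·z + 16.
Note conjugate pairs combine to real quadratics: (z − (-2+2i))(z − (-2−2i)) = z² + 4z + 8.
The resulting polynomial has degree 4 and real coefficients as required.

p(z) = z^4 + 7·z^3 + 22·z^2 + 32·z + 16.


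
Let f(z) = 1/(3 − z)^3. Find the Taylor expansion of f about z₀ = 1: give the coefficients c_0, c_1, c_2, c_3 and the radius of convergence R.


Let w = z − z₀, so z = z₀ + w.
Then 3 − z = 3 − (z₀ + w) = (3 − z₀) − w = 2 − w.
f(z) = 1/(2 − w)^3 = (1/(2)^3) · (1 − w/(2))^{−3}.
By the binomial series (1−u)^{−3} = Σ_{n≥0} C(n+2, 2) u^n for |u|<1, with u = w/(2):
  c_n = C(n+2, 2) / (2)^(n+3).
  c_0 = 1/(2)^3 = 1/8.
  c_1 = 3/(2)^4 = 3/16.
  c_2 = 6/(2)^5 = 3/16.
  c_3 = 10/(2)^6 = 5/32.
The series is valid for |w/d| < 1, i.e. |z − z₀| < |d|.
Radius of convergence: R = |3 − z₀| = |2| = 2 (distance from z₀ to the singularity z = 3).

c_0 = 1/8, c_1 = 3/16, c_2 = 3/16, c_3 = 5/32; R = 2.


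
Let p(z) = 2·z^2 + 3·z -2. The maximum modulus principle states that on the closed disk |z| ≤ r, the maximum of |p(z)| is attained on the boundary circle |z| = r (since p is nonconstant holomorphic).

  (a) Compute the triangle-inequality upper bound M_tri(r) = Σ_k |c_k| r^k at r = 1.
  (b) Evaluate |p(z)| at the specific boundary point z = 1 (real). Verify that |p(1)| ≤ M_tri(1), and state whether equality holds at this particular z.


Coefficients: c_0 = -2, c_1 = 3, c_2 = 2. Radius r = 1.
Part (a). Triangle bound: M_tri(r) = Σ_k |c_k| r^k
  = |-2|·1^0 + |3|·1^1 + |2|·1^2
  = 2 + 3 + 2 = 7.
This bounds M(r) := max_{|z|=r} |p(z)| from above; equality holds iff all terms c_k z^k can be made to align in phase at a single z on |z|=r.
Part (b). At z = 1 (real, on the circle |z| = r):
  p(1) = (-2)·1^0 + (3)·1^1 + (2)·1^2 = 3.
  |p(1)| = 3.
Check: |p(1)| = 3 ≤ 7 = M_tri(1). ✓ Equality does not hold at z = 1 (the coefficients have mixed signs, so the terms do not all align in phase there).

M_tri(1) = 7; |p(1)| = 3; equality at z=1: no.


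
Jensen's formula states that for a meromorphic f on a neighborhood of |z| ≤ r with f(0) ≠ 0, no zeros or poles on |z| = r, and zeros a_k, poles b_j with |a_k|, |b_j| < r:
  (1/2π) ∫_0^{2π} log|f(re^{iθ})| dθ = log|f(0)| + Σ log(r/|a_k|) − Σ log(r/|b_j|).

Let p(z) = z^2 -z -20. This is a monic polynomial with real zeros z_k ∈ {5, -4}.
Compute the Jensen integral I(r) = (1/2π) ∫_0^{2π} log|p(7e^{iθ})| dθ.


Zeros: -4, 5; r = 7.
Inside |z| < r: -4, 5. Outside (|z| ≥ r): ∅.
p(0) = -20, so log|p(0)| = log(20) = 2.9957.
Apply Jensen: I(r) = log|p(0)| + Σ_k log(r/|z_k|), summed over zeros inside |z| < r.
  log(r/|z_k|) for z_k = 5: log(7/5) = 0.3365
  log(r/|z_k|) for z_k = -4: log(7/4) = 0.5596
Sum over inside zeros: 0.8961.
I(r) = log|p(0)| + (inside sum) = 2.9957 + 0.8961 = 3.8918.
Closed form (all zeros inside, monic): I(r) = n·log(r) = 2·log(7) = 3.8918. ✓

I(r) ≈ 3.8918.


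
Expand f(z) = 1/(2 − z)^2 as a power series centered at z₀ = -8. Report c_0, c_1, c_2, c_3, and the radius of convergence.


Let w = z − z₀, so z = z₀ + w.
Then 2 − z = 2 − (z₀ + w) = (2 − z₀) − w = 10 − w.
f(z) = 1/(10 − w)^2 = (1/(10)^2) · (1 − w/(10))^{−2}.
By the binomial series (1−u)^{−2} = Σ_{n≥0} C(n+1, 1) u^n for |u|<1, with u = w/(10):
  c_n = C(n+1, 1) / (10)^(n+2).
  c_0 = 1/(10)^2 = 1/100.
  c_1 = 2/(10)^3 = 1/500.
  c_2 = 3/(10)^4 = 3/10000.
  c_3 = 4/(10)^5 = 1/25000.
The series is valid for |w/d| < 1, i.e. |z − z₀| < |d|.
Radius of convergence: R = |2 − z₀| = |10| = 10 (distance from z₀ to the singularity z = 2).

c_0 = 1/100, c_1 = 1/500, c_2 = 3/10000, c_3 = 1/25000; R = 10.


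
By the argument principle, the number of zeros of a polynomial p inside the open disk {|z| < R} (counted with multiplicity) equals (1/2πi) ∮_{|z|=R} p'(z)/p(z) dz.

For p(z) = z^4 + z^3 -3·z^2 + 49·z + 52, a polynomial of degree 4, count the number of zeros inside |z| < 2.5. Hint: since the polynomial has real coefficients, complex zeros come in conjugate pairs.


The zeros of p are: -4, (2 + 3i), (2 - 3i), -1.
Their magnitudes are: 4, 3.606, 3.606, 1.
Zeros with |z| < R = 2.5: -1.
Count = 1.
By the argument principle, (1/2πi) ∮_{|z|=R} p'(z)/p(z) dz equals exactly this count.

Number of zeros inside |z| < 2.5: 1.


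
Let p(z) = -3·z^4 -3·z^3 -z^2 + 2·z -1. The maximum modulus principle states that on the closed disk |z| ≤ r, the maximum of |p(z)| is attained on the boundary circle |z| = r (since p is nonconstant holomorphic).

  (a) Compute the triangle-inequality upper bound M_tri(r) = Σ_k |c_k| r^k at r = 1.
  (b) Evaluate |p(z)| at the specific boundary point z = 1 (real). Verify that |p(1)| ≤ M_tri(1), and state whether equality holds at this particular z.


Coefficients: c_0 = -1, c_1 = 2, c_2 = -1, c_3 = -3, c_4 = -3. Radius r = 1.
Part (a). Triangle bound: M_tri(r) = Σ_k |c_k| r^k
  = |-1|·1^0 + |2|·1^1 + |-1|·1^2 + |-3|·1^3 + |-3|·1^4
  = 1 + 2 + 1 + 3 + 3 = 10.
This bounds M(r) := max_{|z|=r} |p(z)| from above; equality holds iff all terms c_k z^k can be made to align in phase at a single z on |z|=r.
Part (b). At z = 1 (real, on the circle |z| = r):
  p(1) = (-1)·1^0 + (2)·1^1 + (-1)·1^2 + (-3)·1^3 + (-3)·1^4 = -6.
  |p(1)| = 6.
Check: |p(1)| = 6 ≤ 10 = M_tri(1). ✓ Equality does not hold at z = 1 (the coefficients have mixed signs, so the terms do not all align in phase there).

M_tri(1) = 10; |p(1)| = 6; equality at z=1: no.


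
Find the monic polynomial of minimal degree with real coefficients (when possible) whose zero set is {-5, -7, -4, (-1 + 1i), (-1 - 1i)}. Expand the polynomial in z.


The polynomial is p(z) = ∏_{α ∈ S} (z − α), where S = {-5, -7, -4, (-1 + 1i), (-1 - 1i)}.
Expanding the product yields: p(z) = z^5 + 18·z^4 + 117·z^3 + 338·z^2 + 446·z + 280.
Note conjugate pairs combine to real quadratics: (z − (-1+1i))(z − (-1−1i)) = z² + 2z + 2.
The resulting polynomial has degree 5 and real coefficients as required.

p(z) = z^5 + 18·z^4 + 117·z^3 + 338·z^2 + 446·z + 280.


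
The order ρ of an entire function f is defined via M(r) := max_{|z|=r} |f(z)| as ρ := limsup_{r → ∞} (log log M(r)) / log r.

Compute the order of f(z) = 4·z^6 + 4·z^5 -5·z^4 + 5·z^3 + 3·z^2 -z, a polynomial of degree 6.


|f(z)| ≤ Σ|c_k|·r^k = O(r^6) as r → ∞. Polynomial growth is O(e^{r^ε}) for every ε > 0 (since r^6/e^{r^ε} → 0), so ρ ≤ ε for all ε > 0, i.e. ρ = 0. Every nonconstant polynomial has order 0.
Therefore ρ = 0.

Order ρ = 0.


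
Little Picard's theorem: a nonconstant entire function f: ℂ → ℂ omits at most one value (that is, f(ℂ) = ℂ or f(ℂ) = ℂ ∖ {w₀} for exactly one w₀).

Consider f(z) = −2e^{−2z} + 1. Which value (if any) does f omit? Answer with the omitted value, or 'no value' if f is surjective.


Little Picard bounds the complement of f(ℂ) to at most one point.
e^{−2z} is never zero on ℂ, so -2·e^{−2z} takes every value in ℂ ∖ {0}. Adding 1 shifts the range to ℂ ∖ {1}. Thus f omits exactly the value 1.

Omitted value: 1.


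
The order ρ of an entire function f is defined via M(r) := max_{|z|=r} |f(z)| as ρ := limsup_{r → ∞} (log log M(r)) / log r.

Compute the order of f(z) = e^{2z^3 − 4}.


|e^{2z^3 − 4}| = e^{Re(2·z^3) + -4} ≤ e^{2|z|^3 + -4} = e^{2r^3 + -4} on |z| = r, so ρ ≤ 3. Choosing z on |z|=r so that 2·z^3 is real positive (always possible by picking arg z appropriately) gives |f(z)| = e^{2r^3 + -4}, matching the bound. The additive constant -4 does not affect log log M(r) ~ 3·log r. Hence ρ = 3.
Therefore ρ = 3.

Order ρ = 3.


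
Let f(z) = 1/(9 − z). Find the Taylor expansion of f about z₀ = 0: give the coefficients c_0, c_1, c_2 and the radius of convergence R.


Let w = z − z₀, so z = z₀ + w.
Then 9 − z = 9 − (z₀ + w) = (9 − z₀) − w = 9 − w.
f(z) = 1/(9 − w) = (1/(9)) · 1/(1 − w/(9)) = Σ_{n≥0} w^n / (9)^(n+1).
So c_n = 1/(9)^(n+1):
  c_0 = 1/(9)^1 = 1/9.
  c_1 = 1/(9)^2 = 1/81.
  c_2 = 1/(9)^3 = 1/729.
The series is valid for |w/d| < 1, i.e. |z − z₀| < |d|.
Radius of convergence: R = |9 − z₀| = |9| = 9 (distance from z₀ to the singularity z = 9).

c_0 = 1/9, c_1 = 1/81, c_2 = 1/729; R = 9.


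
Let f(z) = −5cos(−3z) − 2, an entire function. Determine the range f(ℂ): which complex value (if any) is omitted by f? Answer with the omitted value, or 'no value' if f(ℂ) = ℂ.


Little Picard bounds the complement of f(ℂ) to at most one point.
cos is entire and surjective onto ℂ: for every w ∈ ℂ, cos(ζ) = w has a solution ζ ∈ ℂ (e.g., via the complex inverse arccos). With ζ = −3z this gives z = ζ/(-3). Then -5·cos(−3z) takes every value in -5·ℂ = ℂ, and adding -2 is a bijection of ℂ. So f is surjective and omits no value. (Note: only on the real line is cos bounded by [−1, 1].)

Omitted value: no value.


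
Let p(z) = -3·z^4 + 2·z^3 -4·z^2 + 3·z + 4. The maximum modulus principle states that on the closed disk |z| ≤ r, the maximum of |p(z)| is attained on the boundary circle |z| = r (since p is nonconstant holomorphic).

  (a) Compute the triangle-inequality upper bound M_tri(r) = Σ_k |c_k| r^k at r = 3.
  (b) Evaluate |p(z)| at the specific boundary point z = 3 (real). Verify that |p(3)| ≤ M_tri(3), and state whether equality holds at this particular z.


Coefficients: c_0 = 4, c_1 = 3, c_2 = -4, c_3 = 2, c_4 = -3. Radius r = 3.
Part (a). Triangle bound: M_tri(r) = Σ_k |c_k| r^k
  = |4|·3^0 + |3|·3^1 + |-4|·3^2 + |2|·3^3 + |-3|·3^4
  = 4 + 9 + 36 + 54 + 243 = 346.
This bounds M(r) := max_{|z|=r} |p(z)| from above; equality holds iff all terms c_k z^k can be made to align in phase at a single z on |z|=r.
Part (b). At z = 3 (real, on the circle |z| = r):
  p(3) = (4)·3^0 + (3)·3^1 + (-4)·3^2 + (2)·3^3 + (-3)·3^4 = -212.
  |p(3)| = 212.
Check: |p(3)| = 212 ≤ 346 = M_tri(3). ✓ Equality does not hold at z = 3 (the coefficients have mixed signs, so the terms do not all align in phase there).

M_tri(3) = 346; |p(3)| = 212; equality at z=3: no.


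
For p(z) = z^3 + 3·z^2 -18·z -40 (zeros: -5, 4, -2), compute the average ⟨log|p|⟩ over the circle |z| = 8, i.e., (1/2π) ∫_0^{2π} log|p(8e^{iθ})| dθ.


Zeros: -5, -2, 4; r = 8.
Inside |z| < r: -5, -2, 4. Outside (|z| ≥ r): ∅.
p(0) = -40, so log|p(0)| = log(40) = 3.6889.
Apply Jensen: I(r) = log|p(0)| + Σ_k log(r/|z_k|), summed over zeros inside |z| < r.
  log(r/|z_k|) for z_k = -5: log(8/5) = 0.4700
  log(r/|z_k|) for z_k = 4: log(8/4) = 0.6931
  log(r/|z_k|) for z_k = -2: log(8/2) = 1.3863
Sum over inside zeros: 2.5494.
I(r) = log|p(0)| + (inside sum) = 3.6889 + 2.5494 = 6.2383.
Closed form (all zeros inside, monic): I(r) = n·log(r) = 3·log(8) = 6.2383. ✓

I(r) ≈ 6.2383.


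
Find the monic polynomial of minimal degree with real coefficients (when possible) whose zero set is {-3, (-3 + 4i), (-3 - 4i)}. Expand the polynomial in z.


The polynomial is p(z) = ∏_{α ∈ S} (z − α), where S = {-3, (-3 + 4i), (-3 - 4i)}.
Expanding the product yields: p(z) = z^3 + 9·z^2 + 43·z + 75.
Note conjugate pairs combine to real quadratics: (z − (-3+4i))(z − (-3−4i)) = z² + 6z + 25.
The resulting polynomial has degree 3 and real coefficients as required.

p(z) = z^3 + 9·z^2 + 43·z + 75.


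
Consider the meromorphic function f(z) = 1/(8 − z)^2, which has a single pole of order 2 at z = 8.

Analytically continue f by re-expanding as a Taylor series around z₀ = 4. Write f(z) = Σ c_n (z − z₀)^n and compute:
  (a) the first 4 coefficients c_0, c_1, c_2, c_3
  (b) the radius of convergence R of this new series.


Let w = z − z₀, so z = z₀ + w.
Then 8 − z = 8 − (z₀ + w) = (8 − z₀) − w = 4 − w.
f(z) = 1/(4 − w)^2 = (1/(4)^2) · (1 − w/(4))^{−2}.
By the binomial series (1−u)^{−2} = Σ_{n≥0} C(n+1, 1) u^n for |u|<1, with u = w/(4):
  c_n = C(n+1, 1) / (4)^(n+2).
  c_0 = 1/(4)^2 = 1/16.
  c_1 = 2/(4)^3 = 1/32.
  c_2 = 3/(4)^4 = 3/256.
  c_3 = 4/(4)^5 = 1/256.
The series is valid for |w/d| < 1, i.e. |z − z₀| < |d|.
Radius of convergence: R = |8 − z₀| = |4| = 4 (distance from z₀ to the singularity z = 8).

c_0 = 1/16, c_1 = 1/32, c_2 = 3/256, c_3 = 1/256; R = 4.


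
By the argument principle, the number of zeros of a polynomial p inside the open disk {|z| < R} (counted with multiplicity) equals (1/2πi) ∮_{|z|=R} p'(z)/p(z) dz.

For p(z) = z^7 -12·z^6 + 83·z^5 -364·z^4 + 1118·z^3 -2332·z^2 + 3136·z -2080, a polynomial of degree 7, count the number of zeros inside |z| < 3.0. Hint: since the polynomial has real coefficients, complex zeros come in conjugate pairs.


The zeros of p are: (2 + 2i), (2 - 2i), 2, (1 + 3i), (1 - 3i), (2 + 3i), (2 - 3i).
Their magnitudes are: 2.828, 2.828, 2, 3.162, 3.162, 3.606, 3.606.
Zeros with |z| < R = 3.0: (2 + 2i), (2 - 2i), 2.
Count = 3.
By the argument principle, (1/2πi) ∮_{|z|=R} p'(z)/p(z) dz equals exactly this count.

Number of zeros inside |z| < 3.0: 3.


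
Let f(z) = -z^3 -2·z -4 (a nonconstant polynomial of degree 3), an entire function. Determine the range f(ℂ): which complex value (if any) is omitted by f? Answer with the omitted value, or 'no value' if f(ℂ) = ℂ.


Little Picard bounds the complement of f(ℂ) to at most one point.
For every w ∈ ℂ, the equation p(z) − w = 0 is a nonconstant polynomial in z and hence has at least one root by the fundamental theorem of algebra. So p is surjective onto ℂ, omitting no value.

Omitted value: no value.


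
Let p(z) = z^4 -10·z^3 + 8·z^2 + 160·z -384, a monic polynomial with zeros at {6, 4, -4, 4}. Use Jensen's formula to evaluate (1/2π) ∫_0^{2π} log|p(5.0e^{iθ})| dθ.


Zeros: -4, 4, 4, 6; r = 5.0.
Inside |z| < r: -4, 4, 4. Outside (|z| ≥ r): 6.
p(0) = -384, so log|p(0)| = log(384) = 5.9506.
Apply Jensen: I(r) = log|p(0)| + Σ_k log(r/|z_k|), summed over zeros inside |z| < r.
  log(r/|z_k|) for z_k = 4: log(5.0/4) = 0.2231
  log(r/|z_k|) for z_k = -4: log(5.0/4) = 0.2231
  log(r/|z_k|) for z_k = 4: log(5.0/4) = 0.2231
  Outside zeros (6) contribute nothing to the Jensen sum.
Sum over inside zeros: 0.6694.
I(r) = log|p(0)| + (inside sum) = 5.9506 + 0.6694 = 6.6201.
Note: since some zeros are outside |z| ≤ r, the simplified n·log(r) form does NOT apply — only the inside zeros contribute.

I(r) ≈ 6.6201.


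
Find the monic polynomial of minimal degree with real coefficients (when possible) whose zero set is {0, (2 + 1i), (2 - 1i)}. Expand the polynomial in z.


The polynomial is p(z) = ∏_{α ∈ S} (z − α), where S = {0, (2 + 1i), (2 - 1i)}.
Expanding the product yields: p(z) = z^3 -4·z^2 + 5·z.
Note conjugate pairs combine to real quadratics: (z − (2+1i))(z − (2−1i)) = z² − 4z + 5.
The resulting polynomial has degree 3 and real coefficients as required.

p(z) = z^3 -4·z^2 + 5·z.


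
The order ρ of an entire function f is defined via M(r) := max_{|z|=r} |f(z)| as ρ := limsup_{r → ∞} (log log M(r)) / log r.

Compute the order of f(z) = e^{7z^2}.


|e^{7z^2}| = e^{Re(7·z^2) + 0} ≤ e^{7|z|^2 + 0} = e^{7r^2 + 0} on |z| = r, so ρ ≤ 2. Choosing z on |z|=r so that 7·z^2 is real positive (always possible by picking arg z appropriately) gives |f(z)| = e^{7r^2 + 0}, matching the bound. The additive constant 0 does not affect log log M(r) ~ 2·log r. Hence ρ = 2.
Therefore ρ = 2.

Order ρ = 2.


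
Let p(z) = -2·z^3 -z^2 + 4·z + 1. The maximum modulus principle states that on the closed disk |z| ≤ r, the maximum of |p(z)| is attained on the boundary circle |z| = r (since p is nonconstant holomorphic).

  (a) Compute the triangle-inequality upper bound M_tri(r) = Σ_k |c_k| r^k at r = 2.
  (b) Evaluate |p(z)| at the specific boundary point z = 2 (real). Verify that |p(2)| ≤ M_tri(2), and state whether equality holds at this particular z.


Coefficients: c_0 = 1, c_1 = 4, c_2 = -1, c_3 = -2. Radius r = 2.
Part (a). Triangle bound: M_tri(r) = Σ_k |c_k| r^k
  = |1|·2^0 + |4|·2^1 + |-1|·2^2 + |-2|·2^3
  = 1 + 8 + 4 + 16 = 29.
This bounds M(r) := max_{|z|=r} |p(z)| from above; equality holds iff all terms c_k z^k can be made to align in phase at a single z on |z|=r.
Part (b). At z = 2 (real, on the circle |z| = r):
  p(2) = (1)·2^0 + (4)·2^1 + (-1)·2^2 + (-2)·2^3 = -11.
  |p(2)| = 11.
Check: |p(2)| = 11 ≤ 29 = M_tri(2). ✓ Equality does not hold at z = 2 (the coefficients have mixed signs, so the terms do not all align in phase there).

M_tri(2) = 29; |p(2)| = 11; equality at z=2: no.


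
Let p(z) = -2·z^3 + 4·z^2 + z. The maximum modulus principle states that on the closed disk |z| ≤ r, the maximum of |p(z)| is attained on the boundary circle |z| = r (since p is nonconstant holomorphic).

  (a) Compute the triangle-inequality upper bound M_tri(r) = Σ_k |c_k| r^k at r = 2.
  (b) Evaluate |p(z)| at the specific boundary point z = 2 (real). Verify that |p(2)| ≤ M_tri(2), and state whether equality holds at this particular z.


Coefficients: c_0 = 0, c_1 = 1, c_2 = 4, c_3 = -2. Radius r = 2.
Part (a). Triangle bound: M_tri(r) = Σ_k |c_k| r^k
  = |0|·2^0 + |1|·2^1 + |4|·2^2 + |-2|·2^3
  = 0 + 2 + 16 + 16 = 34.
This bounds M(r) := max_{|z|=r} |p(z)| from above; equality holds iff all terms c_k z^k can be made to align in phase at a single z on |z|=r.
Part (b). At z = 2 (real, on the circle |z| = r):
  p(2) = (0)·2^0 + (1)·2^1 + (4)·2^2 + (-2)·2^3 = 2.
  |p(2)| = 2.
Check: |p(2)| = 2 ≤ 34 = M_tri(2). ✓ Equality does not hold at z = 2 (the coefficients have mixed signs, so the terms do not all align in phase there).

M_tri(2) = 34; |p(2)| = 2; equality at z=2: no.


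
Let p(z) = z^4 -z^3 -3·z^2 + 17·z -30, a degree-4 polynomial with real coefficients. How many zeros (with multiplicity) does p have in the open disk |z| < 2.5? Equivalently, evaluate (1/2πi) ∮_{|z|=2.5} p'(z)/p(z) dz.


The zeros of p are: 2, -3, (1 + 2i), (1 - 2i).
Their magnitudes are: 2, 3, 2.236, 2.236.
Zeros with |z| < R = 2.5: 2, (1 + 2i), (1 - 2i).
Count = 3.
By the argument principle, (1/2πi) ∮_{|z|=R} p'(z)/p(z) dz equals exactly this count.

Number of zeros inside |z| < 2.5: 3.


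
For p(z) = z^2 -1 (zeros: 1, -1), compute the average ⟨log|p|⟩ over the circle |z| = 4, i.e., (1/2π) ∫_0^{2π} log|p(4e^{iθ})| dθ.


Zeros: -1, 1; r = 4.
Inside |z| < r: -1, 1. Outside (|z| ≥ r): ∅.
p(0) = -1, so log|p(0)| = log(1) = 0.0000.
Apply Jensen: I(r) = log|p(0)| + Σ_k log(r/|z_k|), summed over zeros inside |z| < r.
  log(r/|z_k|) for z_k = 1: log(4/1) = 1.3863
  log(r/|z_k|) for z_k = -1: log(4/1) = 1.3863
Sum over inside zeros: 2.7726.
I(r) = log|p(0)| + (inside sum) = 0.0000 + 2.7726 = 2.7726.
Closed form (all zeros inside, monic): I(r) = n·log(r) = 2·log(4) = 2.7726. ✓

I(r) ≈ 2.7726.


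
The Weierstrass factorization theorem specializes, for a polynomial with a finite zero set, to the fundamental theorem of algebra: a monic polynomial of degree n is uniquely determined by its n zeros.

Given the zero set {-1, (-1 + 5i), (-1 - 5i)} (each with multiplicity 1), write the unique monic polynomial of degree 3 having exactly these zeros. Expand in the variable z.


The polynomial is p(z) = ∏_{α ∈ S} (z − α), where S = {-1, (-1 + 5i), (-1 - 5i)}.
Expanding the product yields: p(z) = z^3 + 3·z^2 + 28·z + 26.
Note conjugate pairs combine to real quadratics: (z − (-1+5i))(z − (-1−5i)) = z² + 2z + 26.
The resulting polynomial has degree 3 and real coefficients as required.

p(z) = z^3 + 3·z^2 + 28·z + 26.


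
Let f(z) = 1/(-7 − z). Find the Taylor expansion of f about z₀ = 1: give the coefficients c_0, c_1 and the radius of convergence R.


Let w = z − z₀, so z = z₀ + w.
Then -7 − z = -7 − (z₀ + w) = (-7 − z₀) − w = -8 − w.
f(z) = 1/(-8 − w) = (1/(-8)) · 1/(1 − w/(-8)) = Σ_{n≥0} w^n / (-8)^(n+1).
So c_n = 1/(-8)^(n+1):
  c_0 = 1/(-8)^1 = -1/8.
  c_1 = 1/(-8)^2 = 1/64.
The series is valid for |w/d| < 1, i.e. |z − z₀| < |d|.
Radius of convergence: R = |-7 − z₀| = |-8| = 8 (distance from z₀ to the singularity z = -7).

c_0 = -1/8, c_1 = 1/64; R = 8.


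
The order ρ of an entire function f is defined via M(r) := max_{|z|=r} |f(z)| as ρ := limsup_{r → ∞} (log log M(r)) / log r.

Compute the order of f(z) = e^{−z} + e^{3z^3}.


Each summand is entire of order 1 and 3 respectively (as in the single-exponential case). The order of a sum is at most the max of the orders, so ρ ≤ 3. For the lower bound: on |z|=r choose arg z so that 3z^3 is real positive; then |e^{3z^3}| = e^{3r^3} while |e^{-1z}| ≤ e^{1r^1} = o(e^{3r^3}). So |f| ≥ e^{3r^3}(1 − o(1)) and ρ ≥ 3. Hence ρ = max(1, 3) = 3.
Therefore ρ = 3.

Order ρ = 3.


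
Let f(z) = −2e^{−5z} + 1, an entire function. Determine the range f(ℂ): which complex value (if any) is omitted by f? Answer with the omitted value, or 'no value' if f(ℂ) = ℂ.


Little Picard bounds the complement of f(ℂ) to at most one point.
e^{−5z} is never zero on ℂ, so -2·e^{−5z} takes every value in ℂ ∖ {0}. Adding 1 shifts the range to ℂ ∖ {1}. Thus f omits exactly the value 1.

Omitted value: 1.


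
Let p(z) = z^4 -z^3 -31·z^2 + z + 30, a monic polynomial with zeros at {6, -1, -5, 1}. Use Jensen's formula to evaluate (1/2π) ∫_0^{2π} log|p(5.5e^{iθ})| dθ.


Zeros: -5, -1, 1, 6; r = 5.5.
Inside |z| < r: -5, -1, 1. Outside (|z| ≥ r): 6.
p(0) = 30, so log|p(0)| = log(30) = 3.4012.
Apply Jensen: I(r) = log|p(0)| + Σ_k log(r/|z_k|), summed over zeros inside |z| < r.
  log(r/|z_k|) for z_k = -1: log(5.5/1) = 1.7047
  log(r/|z_k|) for z_k = -5: log(5.5/5) = 0.0953
  log(r/|z_k|) for z_k = 1: log(5.5/1) = 1.7047
  Outside zeros (6) contribute nothing to the Jensen sum.
Sum over inside zeros: 3.5048.
I(r) = log|p(0)| + (inside sum) = 3.4012 + 3.5048 = 6.9060.
Note: since some zeros are outside |z| ≤ r, the simplified n·log(r) form does NOT apply — only the inside zeros contribute.

I(r) ≈ 6.9060.


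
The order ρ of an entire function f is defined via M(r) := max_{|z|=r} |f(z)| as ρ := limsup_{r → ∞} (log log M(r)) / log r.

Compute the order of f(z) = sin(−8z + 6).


sin(w) is a linear combination of e^{iw} and e^{−iw} (or e^w, e^{−w} in the hyperbolic case), so |sin(w)| ≤ e^{|w|}. With w = −8z + 6, |w| ≤ 8|z| + 6 = 8r + 6 on |z| = r, giving M(r) ≤ e^{8r + 6}, so ρ ≤ 1. On a suitable ray (z = it for sin/cos; z = t for sinh/cosh, t real → ∞), |sin(−8z + 6)| grows like e^{8|t|}/2, so ρ ≥ 1. Hence ρ = 1.
Therefore ρ = 1.

Order ρ = 1.


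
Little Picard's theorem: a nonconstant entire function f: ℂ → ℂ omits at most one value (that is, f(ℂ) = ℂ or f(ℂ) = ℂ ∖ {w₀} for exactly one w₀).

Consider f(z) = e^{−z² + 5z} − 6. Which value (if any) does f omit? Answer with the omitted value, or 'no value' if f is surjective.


Little Picard bounds the complement of f(ℂ) to at most one point.
The exponent g(z) = −z² + 5z is a nonconstant polynomial, hence surjective onto ℂ. So e^{g(z)} takes every value in {e^w : w ∈ ℂ} = ℂ ∖ {0}. Adding -6 shifts the range to ℂ ∖ {-6}. f omits exactly -6.

Omitted value: -6.


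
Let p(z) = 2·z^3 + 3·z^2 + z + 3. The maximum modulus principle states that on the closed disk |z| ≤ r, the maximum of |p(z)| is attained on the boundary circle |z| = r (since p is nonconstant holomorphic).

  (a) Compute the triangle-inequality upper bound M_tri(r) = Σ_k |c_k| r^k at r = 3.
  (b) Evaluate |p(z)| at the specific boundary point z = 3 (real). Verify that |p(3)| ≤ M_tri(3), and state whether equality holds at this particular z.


Coefficients: c_0 = 3, c_1 = 1, c_2 = 3, c_3 = 2. Radius r = 3.
Part (a). Triangle bound: M_tri(r) = Σ_k |c_k| r^k
  = |3|·3^0 + |1|·3^1 + |3|·3^2 + |2|·3^3
  = 3 + 3 + 27 + 54 = 87.
This bounds M(r) := max_{|z|=r} |p(z)| from above; equality holds iff all terms c_k z^k can be made to align in phase at a single z on |z|=r.
Part (b). At z = 3 (real, on the circle |z| = r):
  p(3) = (3)·3^0 + (1)·3^1 + (3)·3^2 + (2)·3^3 = 87.
  |p(3)| = 87.
Since all nonzero coefficients share the same sign, |p(3)| = 87 = M_tri(3); the triangle bound is attained at z = 3, so in fact M(r) = 87.

M_tri(3) = 87; |p(3)| = 87; equality at z=3: yes.


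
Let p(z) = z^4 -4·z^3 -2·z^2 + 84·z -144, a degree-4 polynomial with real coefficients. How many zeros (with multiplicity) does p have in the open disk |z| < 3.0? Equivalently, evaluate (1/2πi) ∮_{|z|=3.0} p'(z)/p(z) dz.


The zeros of p are: 2, -4, (3 + 3i), (3 - 3i).
Their magnitudes are: 2, 4, 4.243, 4.243.
Zeros with |z| < R = 3.0: 2.
Count = 1.
By the argument principle, (1/2πi) ∮_{|z|=R} p'(z)/p(z) dz equals exactly this count.

Number of zeros inside |z| < 3.0: 1.


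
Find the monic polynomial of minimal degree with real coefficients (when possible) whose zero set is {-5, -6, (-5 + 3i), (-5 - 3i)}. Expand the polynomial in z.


The polynomial is p(z) = ∏_{α ∈ S} (z − α), where S = {-5, -6, (-5 + 3i), (-5 - 3i)}.
Expanding the product yields: p(z) = z^4 + 21·z^3 + 174·z^2 + 674·z + 1020.
Note conjugate pairs combine to real quadratics: (z − (-5+3i))(z − (-5−3i)) = z² + 10z + 34.
The resulting polynomial has degree 4 and real coefficients as required.

p(z) = z^4 + 21·z^3 + 174·z^2 + 674·z + 1020.


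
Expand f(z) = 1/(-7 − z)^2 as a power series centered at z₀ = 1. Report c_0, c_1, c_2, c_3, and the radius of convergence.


Let w = z − z₀, so z = z₀ + w.
Then -7 − z = -7 − (z₀ + w) = (-7 − z₀) − w = -8 − w.
f(z) = 1/(-8 − w)^2 = (1/(-8)^2) · (1 − w/(-8))^{−2}.
By the binomial series (1−u)^{−2} = Σ_{n≥0} C(n+1, 1) u^n for |u|<1, with u = w/(-8):
  c_n = C(n+1, 1) / (-8)^(n+2).
  c_0 = 1/(-8)^2 = 1/64.
  c_1 = 2/(-8)^3 = -1/256.
  c_2 = 3/(-8)^4 = 3/4096.
  c_3 = 4/(-8)^5 = -1/8192.
The series is valid for |w/d| < 1, i.e. |z − z₀| < |d|.
Radius of convergence: R = |-7 − z₀| = |-8| = 8 (distance from z₀ to the singularity z = -7).

c_0 = 1/64, c_1 = -1/256, c_2 = 3/4096, c_3 = -1/8192; R = 8.


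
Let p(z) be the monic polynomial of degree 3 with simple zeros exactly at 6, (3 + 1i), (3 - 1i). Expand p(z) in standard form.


The polynomial is p(z) = ∏_{α ∈ S} (z − α), where S = {6, (3 + 1i), (3 - 1i)}.
Expanding the product yields: p(z) = z^3 -12·z^2 + 46·z -60.
Note conjugate pairs combine to real quadratics: (z − (3+1i))(z − (3−1i)) = z² − 6z + 10.
The resulting polynomial has degree 3 and real coefficients as required.

p(z) = z^3 -12·z^2 + 46·z -60.


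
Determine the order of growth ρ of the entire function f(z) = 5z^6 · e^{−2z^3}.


M(r) = max_{|z|=r} |5|·|z|^6·|e^{−2z^3}| = 5·r^6 · e^{2r^3} (the factors attain their maxima compatibly on |z|=r). Then log M(r) = log 5 + 6·log r + 2r^3, dominated by the last term, so log log M(r) ~ 3·log r. The polynomial factor 5z^6 contributes only a log r term and does not affect the order. ρ = 3.
Therefore ρ = 3.

Order ρ = 3.


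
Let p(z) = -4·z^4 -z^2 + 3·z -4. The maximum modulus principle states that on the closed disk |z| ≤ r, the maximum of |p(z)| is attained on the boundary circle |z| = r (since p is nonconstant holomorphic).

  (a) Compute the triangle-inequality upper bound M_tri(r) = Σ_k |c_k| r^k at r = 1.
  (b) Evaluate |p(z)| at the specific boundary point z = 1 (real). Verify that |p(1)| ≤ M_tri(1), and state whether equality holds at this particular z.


Coefficients: c_0 = -4, c_1 = 3, c_2 = -1, c_3 = 0, c_4 = -4. Radius r = 1.
Part (a). Triangle bound: M_tri(r) = Σ_k |c_k| r^k
  = |-4|·1^0 + |3|·1^1 + |-1|·1^2 + |0|·1^3 + |-4|·1^4
  = 4 + 3 + 1 + 0 + 4 = 12.
This bounds M(r) := max_{|z|=r} |p(z)| from above; equality holds iff all terms c_k z^k can be made to align in phase at a single z on |z|=r.
Part (b). At z = 1 (real, on the circle |z| = r):
  p(1) = (-4)·1^0 + (3)·1^1 + (-1)·1^2 + (0)·1^3 + (-4)·1^4 = -6.
  |p(1)| = 6.
Check: |p(1)| = 6 ≤ 12 = M_tri(1). ✓ Equality does not hold at z = 1 (the coefficients have mixed signs, so the terms do not all align in phase there).

M_tri(1) = 12; |p(1)| = 6; equality at z=1: no.


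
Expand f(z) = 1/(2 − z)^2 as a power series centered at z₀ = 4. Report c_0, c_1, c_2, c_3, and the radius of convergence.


Let w = z − z₀, so z = z₀ + w.
Then 2 − z = 2 − (z₀ + w) = (2 − z₀) − w = -2 − w.
f(z) = 1/(-2 − w)^2 = (1/(-2)^2) · (1 − w/(-2))^{−2}.
By the binomial series (1−u)^{−2} = Σ_{n≥0} C(n+1, 1) u^n for |u|<1, with u = w/(-2):
  c_n = C(n+1, 1) / (-2)^(n+2).
  c_0 = 1/(-2)^2 = 1/4.
  c_1 = 2/(-2)^3 = -1/4.
  c_2 = 3/(-2)^4 = 3/16.
  c_3 = 4/(-2)^5 = -1/8.
The series is valid for |w/d| < 1, i.e. |z − z₀| < |d|.
Radius of convergence: R = |2 − z₀| = |-2| = 2 (distance from z₀ to the singularity z = 2).

c_0 = 1/4, c_1 = -1/4, c_2 = 3/16, c_3 = -1/8; R = 2.


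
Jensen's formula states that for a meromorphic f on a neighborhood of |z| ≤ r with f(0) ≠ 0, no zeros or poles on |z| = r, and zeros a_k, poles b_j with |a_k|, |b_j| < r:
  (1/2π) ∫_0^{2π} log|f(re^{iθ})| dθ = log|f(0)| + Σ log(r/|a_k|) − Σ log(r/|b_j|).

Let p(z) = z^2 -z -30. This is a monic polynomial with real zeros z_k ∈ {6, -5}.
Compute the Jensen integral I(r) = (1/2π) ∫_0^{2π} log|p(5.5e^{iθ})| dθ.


Zeros: -5, 6; r = 5.5.
Inside |z| < r: -5. Outside (|z| ≥ r): 6.
p(0) = -30, so log|p(0)| = log(30) = 3.4012.
Apply Jensen: I(r) = log|p(0)| + Σ_k log(r/|z_k|), summed over zeros inside |z| < r.
  log(r/|z_k|) for z_k = -5: log(5.5/5) = 0.0953
  Outside zeros (6) contribute nothing to the Jensen sum.
Sum over inside zeros: 0.0953.
I(r) = log|p(0)| + (inside sum) = 3.4012 + 0.0953 = 3.4965.
Note: since some zeros are outside |z| ≤ r, the simplified n·log(r) form does NOT apply — only the inside zeros contribute.

I(r) ≈ 3.4965.


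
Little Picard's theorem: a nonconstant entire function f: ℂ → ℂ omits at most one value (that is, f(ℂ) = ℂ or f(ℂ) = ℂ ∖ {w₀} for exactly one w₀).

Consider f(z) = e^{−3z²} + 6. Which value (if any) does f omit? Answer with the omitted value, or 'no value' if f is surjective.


Little Picard bounds the complement of f(ℂ) to at most one point.
The exponent g(z) = −3z² is a nonconstant polynomial, hence surjective onto ℂ. So e^{g(z)} takes every value in {e^w : w ∈ ℂ} = ℂ ∖ {0}. Adding 6 shifts the range to ℂ ∖ {6}. f omits exactly 6.

Omitted value: 6.


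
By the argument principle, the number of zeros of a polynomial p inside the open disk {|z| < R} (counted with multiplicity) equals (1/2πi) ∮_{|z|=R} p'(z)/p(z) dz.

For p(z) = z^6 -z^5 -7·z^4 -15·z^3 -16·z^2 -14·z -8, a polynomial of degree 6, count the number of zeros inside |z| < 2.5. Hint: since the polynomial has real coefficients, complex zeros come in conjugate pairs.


The zeros of p are: (0 + 1i), (0 - 1i), (-1 + 1i), (-1 - 1i), 4, -1.
Their magnitudes are: 1, 1, 1.414, 1.414, 4, 1.
Zeros with |z| < R = 2.5: (0 + 1i), (0 - 1i), (-1 + 1i), (-1 - 1i), -1.
Count = 5.
By the argument principle, (1/2πi) ∮_{|z|=R} p'(z)/p(z) dz equals exactly this count.

Number of zeros inside |z| < 2.5: 5.


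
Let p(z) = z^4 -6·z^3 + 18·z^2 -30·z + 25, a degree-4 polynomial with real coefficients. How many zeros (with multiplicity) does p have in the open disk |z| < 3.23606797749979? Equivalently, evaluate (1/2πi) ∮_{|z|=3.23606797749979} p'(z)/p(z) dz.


The zeros of p are: (2 + 1i), (2 - 1i), (1 + 2i), (1 - 2i).
Their magnitudes are: 2.236, 2.236, 2.236, 2.236.
Zeros with |z| < R = 3.23606797749979: (2 + 1i), (2 - 1i), (1 + 2i), (1 - 2i).
Count = 4.
By the argument principle, (1/2πi) ∮_{|z|=R} p'(z)/p(z) dz equals exactly this count.

Number of zeros inside |z| < 3.23606797749979: 4.


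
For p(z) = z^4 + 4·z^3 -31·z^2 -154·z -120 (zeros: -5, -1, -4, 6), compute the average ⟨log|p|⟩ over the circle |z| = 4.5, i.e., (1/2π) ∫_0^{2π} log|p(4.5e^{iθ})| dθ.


Zeros: -5, -4, -1, 6; r = 4.5.
Inside |z| < r: -4, -1. Outside (|z| ≥ r): -5, 6.
p(0) = -120, so log|p(0)| = log(120) = 4.7875.
Apply Jensen: I(r) = log|p(0)| + Σ_k log(r/|z_k|), summed over zeros inside |z| < r.
  log(r/|z_k|) for z_k = -1: log(4.5/1) = 1.5041
  log(r/|z_k|) for z_k = -4: log(4.5/4) = 0.1178
  Outside zeros (-5, 6) contribute nothing to the Jensen sum.
Sum over inside zeros: 1.6219.
I(r) = log|p(0)| + (inside sum) = 4.7875 + 1.6219 = 6.4094.
Note: since some zeros are outside |z| ≤ r, the simplified n·log(r) form does NOT apply — only the inside zeros contribute.

I(r) ≈ 6.4094.


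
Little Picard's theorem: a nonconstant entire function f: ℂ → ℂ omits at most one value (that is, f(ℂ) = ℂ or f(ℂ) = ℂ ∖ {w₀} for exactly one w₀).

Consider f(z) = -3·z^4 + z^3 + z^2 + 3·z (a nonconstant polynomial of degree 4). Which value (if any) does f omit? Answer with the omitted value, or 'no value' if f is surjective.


Little Picard bounds the complement of f(ℂ) to at most one point.
For every w ∈ ℂ, the equation p(z) − w = 0 is a nonconstant polynomial in z and hence has at least one root by the fundamental theorem of algebra. So p is surjective onto ℂ, omitting no value.

Omitted value: no value.


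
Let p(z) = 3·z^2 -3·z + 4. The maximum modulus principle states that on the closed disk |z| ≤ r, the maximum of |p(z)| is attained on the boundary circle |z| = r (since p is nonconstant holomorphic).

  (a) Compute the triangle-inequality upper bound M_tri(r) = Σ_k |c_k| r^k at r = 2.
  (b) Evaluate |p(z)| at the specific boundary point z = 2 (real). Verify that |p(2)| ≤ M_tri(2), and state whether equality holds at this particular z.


Coefficients: c_0 = 4, c_1 = -3, c_2 = 3. Radius r = 2.
Part (a). Triangle bound: M_tri(r) = Σ_k |c_k| r^k
  = |4|·2^0 + |-3|·2^1 + |3|·2^2
  = 4 + 6 + 12 = 22.
This bounds M(r) := max_{|z|=r} |p(z)| from above; equality holds iff all terms c_k z^k can be made to align in phase at a single z on |z|=r.
Part (b). At z = 2 (real, on the circle |z| = r):
  p(2) = (4)·2^0 + (-3)·2^1 + (3)·2^2 = 10.
  |p(2)| = 10.
Check: |p(2)| = 10 ≤ 22 = M_tri(2). ✓ Equality does not hold at z = 2 (the coefficients have mixed signs, so the terms do not all align in phase there).

M_tri(2) = 22; |p(2)| = 10; equality at z=2: no.


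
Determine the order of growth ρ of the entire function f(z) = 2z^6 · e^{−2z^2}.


M(r) = max_{|z|=r} |2|·|z|^6·|e^{−2z^2}| = 2·r^6 · e^{2r^2} (the factors attain their maxima compatibly on |z|=r). Then log M(r) = log 2 + 6·log r + 2r^2, dominated by the last term, so log log M(r) ~ 2·log r. The polynomial factor 2z^6 contributes only a log r term and does not affect the order. ρ = 2.
Therefore ρ = 2.

Order ρ = 2.


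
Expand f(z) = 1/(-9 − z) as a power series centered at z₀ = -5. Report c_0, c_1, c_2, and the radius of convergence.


Let w = z − z₀, so z = z₀ + w.
Then -9 − z = -9 − (z₀ + w) = (-9 − z₀) − w = -4 − w.
f(z) = 1/(-4 − w) = (1/(-4)) · 1/(1 − w/(-4)) = Σ_{n≥0} w^n / (-4)^(n+1).
So c_n = 1/(-4)^(n+1):
  c_0 = 1/(-4)^1 = -1/4.
  c_1 = 1/(-4)^2 = 1/16.
  c_2 = 1/(-4)^3 = -1/64.
The series is valid for |w/d| < 1, i.e. |z − z₀| < |d|.
Radius of convergence: R = |-9 − z₀| = |-4| = 4 (distance from z₀ to the singularity z = -9).

c_0 = -1/4, c_1 = 1/16, c_2 = -1/64; R = 4.


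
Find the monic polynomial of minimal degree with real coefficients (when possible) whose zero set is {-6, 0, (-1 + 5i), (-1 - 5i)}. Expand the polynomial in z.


The polynomial is p(z) = ∏_{α ∈ S} (z − α), where S = {-6, 0, (-1 + 5i), (-1 - 5i)}.
Expanding the product yields: p(z) = z^4 + 8·z^3 + 38·z^2 + 156·z.
Note conjugate pairs combine to real quadratics: (z − (-1+5i))(z − (-1−5i)) = z² + 2z + 26.
The resulting polynomial has degree 4 and real coefficients as required.

p(z) = z^4 + 8·z^3 + 38·z^2 + 156·z.


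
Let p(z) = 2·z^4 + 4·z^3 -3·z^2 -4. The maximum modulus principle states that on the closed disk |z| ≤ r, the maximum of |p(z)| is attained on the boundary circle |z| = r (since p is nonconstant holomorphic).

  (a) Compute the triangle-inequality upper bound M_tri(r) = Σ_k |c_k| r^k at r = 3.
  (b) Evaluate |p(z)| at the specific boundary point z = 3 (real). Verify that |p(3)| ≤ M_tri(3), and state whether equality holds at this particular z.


Coefficients: c_0 = -4, c_1 = 0, c_2 = -3, c_3 = 4, c_4 = 2. Radius r = 3.
Part (a). Triangle bound: M_tri(r) = Σ_k |c_k| r^k
  = |-4|·3^0 + |0|·3^1 + |-3|·3^2 + |4|·3^3 + |2|·3^4
  = 4 + 0 + 27 + 108 + 162 = 301.
This bounds M(r) := max_{|z|=r} |p(z)| from above; equality holds iff all terms c_k z^k can be made to align in phase at a single z on |z|=r.
Part (b). At z = 3 (real, on the circle |z| = r):
  p(3) = (-4)·3^0 + (0)·3^1 + (-3)·3^2 + (4)·3^3 + (2)·3^4 = 239.
  |p(3)| = 239.
Check: |p(3)| = 239 ≤ 301 = M_tri(3). ✓ Equality does not hold at z = 3 (the coefficients have mixed signs, so the terms do not all align in phase there).

M_tri(3) = 301; |p(3)| = 239; equality at z=3: no.


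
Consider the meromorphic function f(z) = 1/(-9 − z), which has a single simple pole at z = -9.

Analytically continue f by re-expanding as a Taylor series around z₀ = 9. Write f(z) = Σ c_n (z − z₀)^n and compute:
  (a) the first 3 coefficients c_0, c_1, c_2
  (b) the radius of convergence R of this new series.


Let w = z − z₀, so z = z₀ + w.
Then -9 − z = -9 − (z₀ + w) = (-9 − z₀) − w = -18 − w.
f(z) = 1/(-18 − w) = (1/(-18)) · 1/(1 − w/(-18)) = Σ_{n≥0} w^n / (-18)^(n+1).
So c_n = 1/(-18)^(n+1):
  c_0 = 1/(-18)^1 = -1/18.
  c_1 = 1/(-18)^2 = 1/324.
  c_2 = 1/(-18)^3 = -1/5832.
The series is valid for |w/d| < 1, i.e. |z − z₀| < |d|.
Radius of convergence: R = |-9 − z₀| = |-18| = 18 (distance from z₀ to the singularity z = -9).

c_0 = -1/18, c_1 = 1/324, c_2 = -1/5832; R = 18.


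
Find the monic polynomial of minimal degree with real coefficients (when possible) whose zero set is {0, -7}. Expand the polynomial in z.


The polynomial is p(z) = ∏_{α ∈ S} (z − α), where S = {0, -7}.
Expanding the product yields: p(z) = z^2 + 7·z.
The resulting polynomial has degree 2 and real coefficients as required.

p(z) = z^2 + 7·z.


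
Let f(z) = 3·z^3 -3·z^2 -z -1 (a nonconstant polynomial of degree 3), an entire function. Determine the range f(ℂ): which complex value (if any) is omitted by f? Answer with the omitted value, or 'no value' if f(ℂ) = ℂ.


Little Picard bounds the complement of f(ℂ) to at most one point.
For every w ∈ ℂ, the equation p(z) − w = 0 is a nonconstant polynomial in z and hence has at least one root by the fundamental theorem of algebra. So p is surjective onto ℂ, omitting no value.

Omitted value: no value.


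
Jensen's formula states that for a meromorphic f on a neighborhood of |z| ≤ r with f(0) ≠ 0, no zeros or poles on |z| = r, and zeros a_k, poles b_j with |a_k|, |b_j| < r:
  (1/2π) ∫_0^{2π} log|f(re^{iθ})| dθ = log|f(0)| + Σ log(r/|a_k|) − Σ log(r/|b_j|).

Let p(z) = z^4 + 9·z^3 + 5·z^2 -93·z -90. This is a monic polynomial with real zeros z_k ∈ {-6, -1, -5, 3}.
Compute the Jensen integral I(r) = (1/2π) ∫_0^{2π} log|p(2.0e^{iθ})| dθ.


Zeros: -6, -5, -1, 3; r = 2.0.
Inside |z| < r: -1. Outside (|z| ≥ r): -6, -5, 3.
p(0) = -90, so log|p(0)| = log(90) = 4.4998.
Apply Jensen: I(r) = log|p(0)| + Σ_k log(r/|z_k|), summed over zeros inside |z| < r.
  log(r/|z_k|) for z_k = -1: log(2.0/1) = 0.6931
  Outside zeros (-6, -5, 3) contribute nothing to the Jensen sum.
Sum over inside zeros: 0.6931.
I(r) = log|p(0)| + (inside sum) = 4.4998 + 0.6931 = 5.1930.
Note: since some zeros are outside |z| ≤ r, the simplified n·log(r) form does NOT apply — only the inside zeros contribute.

I(r) ≈ 5.1930.
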